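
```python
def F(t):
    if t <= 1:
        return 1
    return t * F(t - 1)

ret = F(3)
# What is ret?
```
Call trace:
F(t=3)
  F(t=2)
    F(t=1)
    -> return 1
  -> return 2
-> return 6

Final answer: 6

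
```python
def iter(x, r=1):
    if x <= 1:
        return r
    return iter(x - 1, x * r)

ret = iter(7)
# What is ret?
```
Call trace:
iter(x=7, r=1)
  iter(x=6, r=7)
    iter(x=5, r=42)
      iter(x=4, r=210)
        iter(x=3, r=840)
          iter(x=2, r=2520)
            iter(x=1, r=5040)
            -> return 5040
          -> return 5040
        -> return 5040
      -> return 5040
    -> return 5040
  -> return 5040
-> return 5040

Final answer: 5040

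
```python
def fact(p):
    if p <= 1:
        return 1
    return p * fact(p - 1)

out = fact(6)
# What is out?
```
Call trace:
fact(p=6)
  fact(p=5)
    fact(p=4)
      fact(p=3)
        fact(p=2)
          fact(p=1)
          -> return 1
        -> return 2
      -> return 6
    -> return 24
  -> return 120
-> return 720

Final answer: 720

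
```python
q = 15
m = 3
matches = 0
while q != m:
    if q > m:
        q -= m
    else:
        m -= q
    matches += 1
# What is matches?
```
Trace:
  q=15
  q=15, m=3
  q=15, m=3, matches=0
  q=12, m=3, matches=1
  q=9, m=3, matches=2
  q=6, m=3, matches=3
  q=3, m=3, matches=4

Final answer: 4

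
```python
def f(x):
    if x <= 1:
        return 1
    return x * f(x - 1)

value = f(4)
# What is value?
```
Call trace:
f(x=4)
  f(x=3)
    f(x=2)
      f(x=1)
      -> return 1
    -> return 2
  -> return 6
-> return 24

Final answer: 24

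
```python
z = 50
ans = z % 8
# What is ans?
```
Trace:
  z=50
  z=50, ans=2

Final answer: 2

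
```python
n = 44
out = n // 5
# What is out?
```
Trace:
  n=44
  n=44, out=8

Final answer: 8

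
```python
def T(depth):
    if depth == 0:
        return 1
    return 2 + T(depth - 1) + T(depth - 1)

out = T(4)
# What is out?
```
Call trace (a repeated sub-call is expanded the first time; later identical calls just restate its return value):
T(depth=4)
  T(depth=3)
    T(depth=2)
      T(depth=1)
        T(depth=0)
        -> return 1
        T(depth=0)
        -> return 1
      -> return 4
      T(depth=1) -> return 4  (same call as traced above)
    -> return 10
    T(depth=2) -> return 10  (same call as traced above)
  -> return 22
  T(depth=3) -> return 22  (same call as traced above)
-> return 46

Final answer: 46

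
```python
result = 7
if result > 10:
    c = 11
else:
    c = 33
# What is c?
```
Trace:
  result=7
  result=7, c=33

Final answer: 33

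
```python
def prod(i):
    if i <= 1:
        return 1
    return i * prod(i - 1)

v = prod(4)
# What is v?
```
Call trace:
prod(i=4)
  prod(i=3)
    prod(i=2)
      prod(i=1)
      -> return 1
    -> return 2
  -> return 6
-> return 24

Final answer: 24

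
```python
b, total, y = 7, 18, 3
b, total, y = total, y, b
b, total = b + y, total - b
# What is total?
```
Trace:
  b=7, total=18, y=3
  b=18, total=3, y=7
  b=25, total=-15, y=7

Final answer: -15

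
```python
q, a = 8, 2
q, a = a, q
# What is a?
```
Trace:
  q=8, a=2
  q=2, a=8

Final answer: 8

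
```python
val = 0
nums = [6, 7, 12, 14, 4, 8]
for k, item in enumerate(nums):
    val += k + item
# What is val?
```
Trace:
  val=0
  val=6, k=0, item=6
  val=14, k=1, item=7
  val=28, k=2, item=12
  val=45, k=3, item=14
  val=53, k=4, item=4
  val=66, k=5, item=8

Final answer: 66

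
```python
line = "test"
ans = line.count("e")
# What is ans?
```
Trace:
  line='test'
  line='test', ans=1

Final answer: 1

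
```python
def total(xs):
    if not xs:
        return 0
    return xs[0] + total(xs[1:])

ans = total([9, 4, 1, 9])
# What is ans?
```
Call trace:
total(xs=[9, 4, 1, 9])
  total(xs=[4, 1, 9])
    total(xs=[1, 9])
      total(xs=[9])
        total(xs=[])
        -> return 0
      -> return 9
    -> return 10
  -> return 14
-> return 23

Final answer: 23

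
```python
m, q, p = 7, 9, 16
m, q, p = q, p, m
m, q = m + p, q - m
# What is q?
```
Trace:
  m=7, q=9, p=16
  m=9, q=16, p=7
  m=16, q=7, p=7

Final answer: 7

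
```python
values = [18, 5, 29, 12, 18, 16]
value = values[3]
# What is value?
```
Trace:
  values=[18, 5, 29, 12, 18, 16]
  values=[18, 5, 29, 12, 18, 16], value=12

Final answer: 12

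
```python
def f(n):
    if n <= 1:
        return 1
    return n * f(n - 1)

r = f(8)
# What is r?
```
Call trace:
f(n=8)
  f(n=7)
    f(n=6)
      f(n=5)
        f(n=4)
          f(n=3)
            f(n=2)
              f(n=1)
              -> return 1
            -> return 2
          -> return 6
        -> return 24
      -> return 120
    -> return 720
  -> return 5040
-> return 40320

Final answer: 40320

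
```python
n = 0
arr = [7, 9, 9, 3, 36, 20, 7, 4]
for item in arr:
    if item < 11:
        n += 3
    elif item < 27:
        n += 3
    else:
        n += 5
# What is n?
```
Trace:
  n=0
  n=3, item=7
  n=6, item=9
  n=9, item=9
  n=12, item=3
  n=17, item=36
  n=20, item=20
  n=23, item=7
  n=26, item=4

Final answer: 26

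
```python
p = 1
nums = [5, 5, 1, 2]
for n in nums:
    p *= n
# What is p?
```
Trace:
  p=1
  p=5, n=5
  p=25, n=5
  p=25, n=1
  p=50, n=2

Final answer: 50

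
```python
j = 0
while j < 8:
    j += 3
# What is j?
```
Trace:
  j=0
  j=3
  j=6
  j=9

Final answer: 9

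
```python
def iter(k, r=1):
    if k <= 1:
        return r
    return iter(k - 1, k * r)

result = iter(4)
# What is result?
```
Call trace:
iter(k=4, r=1)
  iter(k=3, r=4)
    iter(k=2, r=12)
      iter(k=1, r=24)
      -> return 24
    -> return 24
  -> return 24
-> return 24

Final answer: 24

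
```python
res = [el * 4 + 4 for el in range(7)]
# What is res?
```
Trace:
  el=0
  el=1
  el=2
  el=3
  el=4
  el=5
  el=6
  res=[4, 8, 12, 16, 20, 24, 28]

Final answer: [4, 8, 12, 16, 20, 24, 28]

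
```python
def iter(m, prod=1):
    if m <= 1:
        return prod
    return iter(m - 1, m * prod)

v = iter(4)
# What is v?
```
Call trace:
iter(m=4, prod=1)
  iter(m=3, prod=4)
    iter(m=2, prod=12)
      iter(m=1, prod=24)
      -> return 24
    -> return 24
  -> return 24
-> return 24

Final answer: 24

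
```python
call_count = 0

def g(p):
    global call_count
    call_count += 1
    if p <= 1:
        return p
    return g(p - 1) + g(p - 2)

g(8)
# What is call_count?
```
Call trace (a repeated sub-call is expanded the first time; later identical calls just restate its return value):
g(p=8)
  g(p=7)
    g(p=6)
      g(p=5)
        g(p=4)
          g(p=3)
            g(p=2)
              g(p=1)
              -> return 1
              g(p=0)
              -> return 0
            -> return 1
            g(p=1)
            -> return 1
          -> return 2
          g(p=2) -> return 1  (same call as traced above)
        -> return 3
        g(p=3) -> return 2  (same call as traced above)
      -> return 5
      g(p=4) -> return 3  (same call as traced above)
    -> return 8
    g(p=5) -> return 5  (same call as traced above)
  -> return 13
  g(p=6) -> return 8  (same call as traced above)
-> return 21

call_count is incremented once per call, so count the calls in each subtree. Let C(p) = number of calls made by g(p).
C(0) = C(1) = 1 (base case, no recursion); C(p) = 1 + C(p - 1) + C(p - 2) otherwise.
C(2) = 1 + C(1) + C(0) = 1 + 1 + 1 = 3
C(3) = 1 + C(2) + C(1) = 1 + 3 + 1 = 5
C(4) = 1 + C(3) + C(2) = 1 + 5 + 3 = 9
C(5) = 1 + C(4) + C(3) = 1 + 9 + 5 = 15
C(6) = 1 + C(5) + C(4) = 1 + 15 + 9 = 25
C(7) = 1 + C(6) + C(5) = 1 + 25 + 15 = 41
C(8) = 1 + C(7) + C(6) = 1 + 41 + 25 = 67
call_count = C(8) = 67

Final answer: 67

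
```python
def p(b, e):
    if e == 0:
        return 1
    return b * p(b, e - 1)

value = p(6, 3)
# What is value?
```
Call trace:
p(b=6, e=3)
  p(b=6, e=2)
    p(b=6, e=1)
      p(b=6, e=0)
      -> return 1
    -> return 6
  -> return 36
-> return 216

Final answer: 216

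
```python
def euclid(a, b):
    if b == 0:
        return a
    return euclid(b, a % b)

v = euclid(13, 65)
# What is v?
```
Call trace:
euclid(a=13, b=65)
  euclid(a=65, b=13)
    euclid(a=13, b=0)
    -> return 13
  -> return 13
-> return 13

Final answer: 13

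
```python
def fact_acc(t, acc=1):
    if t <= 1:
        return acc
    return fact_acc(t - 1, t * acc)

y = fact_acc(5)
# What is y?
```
Call trace:
fact_acc(t=5, acc=1)
  fact_acc(t=4, acc=5)
    fact_acc(t=3, acc=20)
      fact_acc(t=2, acc=60)
        fact_acc(t=1, acc=120)
        -> return 120
      -> return 120
    -> return 120
  -> return 120
-> return 120

Final answer: 120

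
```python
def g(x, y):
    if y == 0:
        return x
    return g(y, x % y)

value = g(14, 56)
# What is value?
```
Call trace:
g(x=14, y=56)
  g(x=56, y=14)
    g(x=14, y=0)
    -> return 14
  -> return 14
-> return 14

Final answer: 14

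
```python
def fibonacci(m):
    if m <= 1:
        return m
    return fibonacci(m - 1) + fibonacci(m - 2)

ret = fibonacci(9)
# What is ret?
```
Call trace (a repeated sub-call is expanded the first time; later identical calls just restate its return value):
fibonacci(m=9)
  fibonacci(m=8)
    fibonacci(m=7)
      fibonacci(m=6)
        fibonacci(m=5)
          fibonacci(m=4)
            fibonacci(m=3)
              fibonacci(m=2)
                fibonacci(m=1)
                -> return 1
                fibonacci(m=0)
                -> return 0
              -> return 1
              fibonacci(m=1)
              -> return 1
            -> return 2
            fibonacci(m=2) -> return 1  (same call as traced above)
          -> return 3
          fibonacci(m=3) -> return 2  (same call as traced above)
        -> return 5
        fibonacci(m=4) -> return 3  (same call as traced above)
      -> return 8
      fibonacci(m=5) -> return 5  (same call as traced above)
    -> return 13
    fibonacci(m=6) -> return 8  (same call as traced above)
  -> return 21
  fibonacci(m=7) -> return 13  (same call as traced above)
-> return 34

Final answer: 34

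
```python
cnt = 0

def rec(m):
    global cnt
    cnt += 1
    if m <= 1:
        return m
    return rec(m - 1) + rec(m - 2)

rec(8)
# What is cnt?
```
Call trace (a repeated sub-call is expanded the first time; later identical calls just restate its return value):
rec(m=8)
  rec(m=7)
    rec(m=6)
      rec(m=5)
        rec(m=4)
          rec(m=3)
            rec(m=2)
              rec(m=1)
              -> return 1
              rec(m=0)
              -> return 0
            -> return 1
            rec(m=1)
            -> return 1
          -> return 2
          rec(m=2) -> return 1  (same call as traced above)
        -> return 3
        rec(m=3) -> return 2  (same call as traced above)
      -> return 5
      rec(m=4) -> return 3  (same call as traced above)
    -> return 8
    rec(m=5) -> return 5  (same call as traced above)
  -> return 13
  rec(m=6) -> return 8  (same call as traced above)
-> return 21

cnt is incremented once per call, so count the calls in each subtree. Let C(m) = number of calls made by rec(m).
C(0) = C(1) = 1 (base case, no recursion); C(m) = 1 + C(m - 1) + C(m - 2) otherwise.
C(2) = 1 + C(1) + C(0) = 1 + 1 + 1 = 3
C(3) = 1 + C(2) + C(1) = 1 + 3 + 1 = 5
C(4) = 1 + C(3) + C(2) = 1 + 5 + 3 = 9
C(5) = 1 + C(4) + C(3) = 1 + 9 + 5 = 15
C(6) = 1 + C(5) + C(4) = 1 + 15 + 9 = 25
C(7) = 1 + C(6) + C(5) = 1 + 25 + 15 = 41
C(8) = 1 + C(7) + C(6) = 1 + 41 + 25 = 67
cnt = C(8) = 67

Final answer: 67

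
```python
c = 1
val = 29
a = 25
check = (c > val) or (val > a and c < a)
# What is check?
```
Trace:
  c=1
  c=1, val=29
  c=1, val=29, a=25
  c=1, val=29, a=25, check=True

Final answer: True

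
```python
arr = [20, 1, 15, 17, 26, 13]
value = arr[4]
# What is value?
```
Trace:
  arr=[20, 1, 15, 17, 26, 13]
  arr=[20, 1, 15, 17, 26, 13], value=26

Final answer: 26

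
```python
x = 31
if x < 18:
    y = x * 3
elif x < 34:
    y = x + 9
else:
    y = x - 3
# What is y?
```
Trace:
  x=31
  x=31, y=40

Final answer: 40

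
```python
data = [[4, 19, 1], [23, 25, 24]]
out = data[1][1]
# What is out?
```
Trace:
  data=[[4, 19, 1], [23, 25, 24]]
  data=[[4, 19, 1], [23, 25, 24]], out=25

Final answer: 25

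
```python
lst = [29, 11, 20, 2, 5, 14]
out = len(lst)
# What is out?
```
Trace:
  lst=[29, 11, 20, 2, 5, 14]
  lst=[29, 11, 20, 2, 5, 14], out=6

Final answer: 6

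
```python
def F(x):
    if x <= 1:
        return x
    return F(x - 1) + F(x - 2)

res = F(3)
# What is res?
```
Call trace:
F(x=3)
  F(x=2)
    F(x=1)
    -> return 1
    F(x=0)
    -> return 0
  -> return 1
  F(x=1)
  -> return 1
-> return 2

Final answer: 2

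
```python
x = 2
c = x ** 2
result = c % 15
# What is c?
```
Trace:
  x=2
  x=2, c=4
  x=2, c=4, result=4

Final answer: 4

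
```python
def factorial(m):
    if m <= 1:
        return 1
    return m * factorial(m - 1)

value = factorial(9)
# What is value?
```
Call trace:
factorial(m=9)
  factorial(m=8)
    factorial(m=7)
      factorial(m=6)
        factorial(m=5)
          factorial(m=4)
            factorial(m=3)
              factorial(m=2)
                factorial(m=1)
                -> return 1
              -> return 2
            -> return 6
          -> return 24
        -> return 120
      -> return 720
    -> return 5040
  -> return 40320
-> return 362880

Final answer: 362880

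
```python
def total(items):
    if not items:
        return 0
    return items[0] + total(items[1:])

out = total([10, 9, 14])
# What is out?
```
Call trace:
total(items=[10, 9, 14])
  total(items=[9, 14])
    total(items=[14])
      total(items=[])
      -> return 0
    -> return 14
  -> return 23
-> return 33

Final answer: 33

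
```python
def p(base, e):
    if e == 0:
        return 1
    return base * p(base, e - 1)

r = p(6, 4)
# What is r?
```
Call trace:
p(base=6, e=4)
  p(base=6, e=3)
    p(base=6, e=2)
      p(base=6, e=1)
        p(base=6, e=0)
        -> return 1
      -> return 6
    -> return 36
  -> return 216
-> return 1296

Final answer: 1296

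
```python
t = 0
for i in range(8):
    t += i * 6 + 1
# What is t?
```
Trace:
  t=0
  t=1, i=0
  t=8, i=1
  t=21, i=2
  t=40, i=3
  t=65, i=4
  t=96, i=5
  t=133, i=6
  t=176, i=7

Final answer: 176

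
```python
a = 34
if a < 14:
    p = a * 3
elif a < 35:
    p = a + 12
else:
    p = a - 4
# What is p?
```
Trace:
  a=34
  a=34, p=46

Final answer: 46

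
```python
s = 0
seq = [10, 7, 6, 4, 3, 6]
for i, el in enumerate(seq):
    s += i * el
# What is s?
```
Trace:
  s=0
  s=0, i=0, el=10
  s=7, i=1, el=7
  s=19, i=2, el=6
  s=31, i=3, el=4
  s=43, i=4, el=3
  s=73, i=5, el=6

Final answer: 73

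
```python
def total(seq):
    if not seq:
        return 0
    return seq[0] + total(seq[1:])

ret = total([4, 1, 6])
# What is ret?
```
Call trace:
total(seq=[4, 1, 6])
  total(seq=[1, 6])
    total(seq=[6])
      total(seq=[])
      -> return 0
    -> return 6
  -> return 7
-> return 11

Final answer: 11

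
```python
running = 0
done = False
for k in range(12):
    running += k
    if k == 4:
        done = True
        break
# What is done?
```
Trace:
  running=0
  running=0, done=False
  running=0, done=False, k=0
  running=1, done=False, k=1
  running=3, done=False, k=2
  running=6, done=False, k=3
  running=10, done=True, k=4

Final answer: True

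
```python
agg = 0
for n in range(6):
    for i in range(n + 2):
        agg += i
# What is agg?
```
Trace:
  agg=0
  agg=0, n=0, i=0
  agg=1, n=0, i=1
  agg=1, n=1, i=0
  agg=2, n=1, i=1
  agg=4, n=1, i=2
  agg=4, n=2, i=0
  agg=5, n=2, i=1
  agg=7, n=2, i=2
  agg=10, n=2, i=3
  agg=10, n=3, i=0
  agg=11, n=3, i=1
  agg=13, n=3, i=2
  agg=16, n=3, i=3
  agg=20, n=3, i=4
  agg=20, n=4, i=0
  agg=21, n=4, i=1
  agg=23, n=4, i=2
  agg=26, n=4, i=3
  agg=30, n=4, i=4
  agg=35, n=4, i=5
  agg=35, n=5, i=0
  agg=36, n=5, i=1
  agg=38, n=5, i=2
  agg=41, n=5, i=3
  agg=45, n=5, i=4
  agg=50, n=5, i=5
  agg=56, n=5, i=6

Final answer: 56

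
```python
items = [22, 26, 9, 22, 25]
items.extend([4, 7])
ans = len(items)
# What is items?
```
Trace:
  items=[22, 26, 9, 22, 25]
  items=[22, 26, 9, 22, 25, 4, 7]
  items=[22, 26, 9, 22, 25, 4, 7], ans=7

Final answer: [22, 26, 9, 22, 25, 4, 7]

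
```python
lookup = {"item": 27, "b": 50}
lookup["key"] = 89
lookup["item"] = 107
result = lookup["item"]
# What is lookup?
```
Trace:
  lookup={'item': 27, 'b': 50}
  lookup={'item': 27, 'b': 50, 'key': 89}
  lookup={'item': 107, 'b': 50, 'key': 89}
  lookup={'item': 107, 'b': 50, 'key': 89}, result=107

Final answer: {'item': 107, 'b': 50, 'key': 89}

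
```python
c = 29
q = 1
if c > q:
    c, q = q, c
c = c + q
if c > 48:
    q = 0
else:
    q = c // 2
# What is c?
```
Trace:
  c=29
  c=29, q=1
  c=1, q=29
  c=30, q=29
  c=30, q=15

Final answer: 30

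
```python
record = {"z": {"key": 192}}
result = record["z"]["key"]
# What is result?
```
Trace:
  record={'z': {'key': 192}}
  record={'z': {'key': 192}}, result=192

Final answer: 192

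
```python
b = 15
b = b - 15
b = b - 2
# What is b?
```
Trace:
  b=15
  b=0
  b=-2

Final answer: -2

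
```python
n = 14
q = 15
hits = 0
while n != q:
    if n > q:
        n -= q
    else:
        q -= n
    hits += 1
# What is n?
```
Trace:
  n=14
  n=14, q=15
  n=14, q=15, hits=0
  n=14, q=1, hits=1
  n=13, q=1, hits=2
  n=12, q=1, hits=3
  n=11, q=1, hits=4
  n=10, q=1, hits=5
  n=9, q=1, hits=6
  n=8, q=1, hits=7
  n=7, q=1, hits=8
  n=6, q=1, hits=9
  n=5, q=1, hits=10
  n=4, q=1, hits=11
  n=3, q=1, hits=12
  n=2, q=1, hits=13
  n=1, q=1, hits=14

Final answer: 1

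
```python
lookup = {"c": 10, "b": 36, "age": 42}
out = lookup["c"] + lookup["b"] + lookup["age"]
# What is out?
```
Trace:
  lookup={'c': 10, 'b': 36, 'age': 42}
  lookup={'c': 10, 'b': 36, 'age': 42}, out=88

Final answer: 88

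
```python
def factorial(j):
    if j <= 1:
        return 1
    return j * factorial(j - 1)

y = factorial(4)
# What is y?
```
Call trace:
factorial(j=4)
  factorial(j=3)
    factorial(j=2)
      factorial(j=1)
      -> return 1
    -> return 2
  -> return 6
-> return 24

Final answer: 24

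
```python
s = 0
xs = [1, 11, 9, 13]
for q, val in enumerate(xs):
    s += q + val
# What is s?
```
Trace:
  s=0
  s=1, q=0, val=1
  s=13, q=1, val=11
  s=24, q=2, val=9
  s=40, q=3, val=13

Final answer: 40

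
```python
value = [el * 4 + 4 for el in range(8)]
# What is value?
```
Trace:
  el=0
  el=1
  el=2
  el=3
  el=4
  el=5
  el=6
  el=7
  value=[4, 8, 12, 16, 20, 24, 28, 32]

Final answer: [4, 8, 12, 16, 20, 24, 28, 32]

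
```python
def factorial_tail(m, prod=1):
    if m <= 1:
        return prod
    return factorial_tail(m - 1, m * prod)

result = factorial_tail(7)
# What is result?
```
Call trace:
factorial_tail(m=7, prod=1)
  factorial_tail(m=6, prod=7)
    factorial_tail(m=5, prod=42)
      factorial_tail(m=4, prod=210)
        factorial_tail(m=3, prod=840)
          factorial_tail(m=2, prod=2520)
            factorial_tail(m=1, prod=5040)
            -> return 5040
          -> return 5040
        -> return 5040
      -> return 5040
    -> return 5040
  -> return 5040
-> return 5040

Final answer: 5040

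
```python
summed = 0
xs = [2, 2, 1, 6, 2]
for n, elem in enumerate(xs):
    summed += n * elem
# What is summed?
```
Trace:
  summed=0
  summed=0, n=0, elem=2
  summed=2, n=1, elem=2
  summed=4, n=2, elem=1
  summed=22, n=3, elem=6
  summed=30, n=4, elem=2

Final answer: 30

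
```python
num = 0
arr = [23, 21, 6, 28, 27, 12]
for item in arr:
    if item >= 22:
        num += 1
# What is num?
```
Trace:
  num=0
  num=1, item=23
  num=1, item=21
  num=1, item=6
  num=2, item=28
  num=3, item=27
  num=3, item=12

Final answer: 3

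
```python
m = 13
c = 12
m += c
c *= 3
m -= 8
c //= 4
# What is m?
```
Trace:
  m=13
  m=13, c=12
  m=25, c=12
  m=25, c=36
  m=17, c=36
  m=17, c=9

Final answer: 17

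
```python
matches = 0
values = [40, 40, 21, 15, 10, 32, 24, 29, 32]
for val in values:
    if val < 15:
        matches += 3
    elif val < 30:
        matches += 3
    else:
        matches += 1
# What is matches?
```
Trace:
  matches=0
  matches=1, val=40
  matches=2, val=40
  matches=5, val=21
  matches=8, val=15
  matches=11, val=10
  matches=12, val=32
  matches=15, val=24
  matches=18, val=29
  matches=19, val=32

Final answer: 19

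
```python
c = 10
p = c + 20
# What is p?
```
Trace:
  c=10
  c=10, p=30

Final answer: 30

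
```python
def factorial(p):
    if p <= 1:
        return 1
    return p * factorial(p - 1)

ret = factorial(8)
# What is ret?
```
Call trace:
factorial(p=8)
  factorial(p=7)
    factorial(p=6)
      factorial(p=5)
        factorial(p=4)
          factorial(p=3)
            factorial(p=2)
              factorial(p=1)
              -> return 1
            -> return 2
          -> return 6
        -> return 24
      -> return 120
    -> return 720
  -> return 5040
-> return 40320

Final answer: 40320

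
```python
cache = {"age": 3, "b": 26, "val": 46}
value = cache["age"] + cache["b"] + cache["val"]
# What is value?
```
Trace:
  cache={'age': 3, 'b': 26, 'val': 46}
  cache={'age': 3, 'b': 26, 'val': 46}, value=75

Final answer: 75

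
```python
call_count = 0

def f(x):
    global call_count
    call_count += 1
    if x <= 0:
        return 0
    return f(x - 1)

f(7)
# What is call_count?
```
Call trace:
f(x=7)
  f(x=6)
    f(x=5)
      f(x=4)
        f(x=3)
          f(x=2)
            f(x=1)
              f(x=0)
              -> return 0
            -> return 0
          -> return 0
        -> return 0
      -> return 0
    -> return 0
  -> return 0
-> return 0

call_count is incremented once per call. f is entered once for each x = 7, 6, 5, 4, 3, 2, 1, 0 (the x <= 0 call returns without recursing), i.e. 7 + 1 calls.
call_count = 8

Final answer: 8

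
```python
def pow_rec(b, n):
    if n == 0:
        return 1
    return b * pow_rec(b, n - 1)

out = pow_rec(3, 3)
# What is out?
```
Call trace:
pow_rec(b=3, n=3)
  pow_rec(b=3, n=2)
    pow_rec(b=3, n=1)
      pow_rec(b=3, n=0)
      -> return 1
    -> return 3
  -> return 9
-> return 27

Final answer: 27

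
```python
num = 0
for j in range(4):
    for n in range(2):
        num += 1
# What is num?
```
Trace:
  num=0
  num=1, j=0, n=0
  num=2, j=0, n=1
  num=3, j=1, n=0
  num=4, j=1, n=1
  num=5, j=2, n=0
  num=6, j=2, n=1
  num=7, j=3, n=0
  num=8, j=3, n=1

Final answer: 8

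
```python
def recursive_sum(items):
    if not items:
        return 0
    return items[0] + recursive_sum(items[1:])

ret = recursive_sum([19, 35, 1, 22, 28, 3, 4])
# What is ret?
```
Call trace:
recursive_sum(items=[19, 35, 1, 22, 28, 3, 4])
  recursive_sum(items=[35, 1, 22, 28, 3, 4])
    recursive_sum(items=[1, 22, 28, 3, 4])
      recursive_sum(items=[22, 28, 3, 4])
        recursive_sum(items=[28, 3, 4])
          recursive_sum(items=[3, 4])
            recursive_sum(items=[4])
              recursive_sum(items=[])
              -> return 0
            -> return 4
          -> return 7
        -> return 35
      -> return 57
    -> return 58
  -> return 93
-> return 112

Final answer: 112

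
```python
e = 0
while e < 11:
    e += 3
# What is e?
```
Trace:
  e=0
  e=3
  e=6
  e=9
  e=12

Final answer: 12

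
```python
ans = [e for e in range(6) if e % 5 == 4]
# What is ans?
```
Trace:
  e=0
  e=1
  e=2
  e=3
  e=4
  e=5
  ans=[4]

Final answer: [4]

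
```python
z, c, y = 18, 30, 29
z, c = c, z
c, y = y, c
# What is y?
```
Trace:
  z=18, c=30, y=29
  z=30, c=18, y=29
  z=30, c=29, y=18

Final answer: 18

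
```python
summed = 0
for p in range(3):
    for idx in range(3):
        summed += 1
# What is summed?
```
Trace:
  summed=0
  summed=1, p=0, idx=0
  summed=2, p=0, idx=1
  summed=3, p=0, idx=2
  summed=4, p=1, idx=0
  summed=5, p=1, idx=1
  summed=6, p=1, idx=2
  summed=7, p=2, idx=0
  summed=8, p=2, idx=1
  summed=9, p=2, idx=2

Final answer: 9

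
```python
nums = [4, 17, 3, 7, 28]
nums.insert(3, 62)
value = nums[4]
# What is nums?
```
Trace:
  nums=[4, 17, 3, 7, 28]
  nums=[4, 17, 3, 62, 7, 28]
  nums=[4, 17, 3, 62, 7, 28], value=7

Final answer: [4, 17, 3, 62, 7, 28]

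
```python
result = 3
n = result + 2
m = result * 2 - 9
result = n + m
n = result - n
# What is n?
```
Trace:
  result=3
  result=3, n=5
  result=3, n=5, m=-3
  result=2, n=5, m=-3
  result=2, n=-3, m=-3

Final answer: -3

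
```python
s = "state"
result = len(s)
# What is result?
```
Trace:
  s='state'
  s='state', result=5

Final answer: 5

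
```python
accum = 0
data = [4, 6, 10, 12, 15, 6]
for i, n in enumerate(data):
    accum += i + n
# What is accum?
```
Trace:
  accum=0
  accum=4, i=0, n=4
  accum=11, i=1, n=6
  accum=23, i=2, n=10
  accum=38, i=3, n=12
  accum=57, i=4, n=15
  accum=68, i=5, n=6

Final answer: 68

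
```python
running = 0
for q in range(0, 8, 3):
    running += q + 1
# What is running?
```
Trace:
  running=0
  running=1, q=0
  running=5, q=3
  running=12, q=6

Final answer: 12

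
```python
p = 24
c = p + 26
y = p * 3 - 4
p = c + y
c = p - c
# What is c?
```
Trace:
  p=24
  p=24, c=50
  p=24, c=50, y=68
  p=118, c=50, y=68
  p=118, c=68, y=68

Final answer: 68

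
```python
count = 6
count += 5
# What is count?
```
Trace:
  count=6
  count=11

Final answer: 11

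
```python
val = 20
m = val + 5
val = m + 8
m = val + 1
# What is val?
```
Trace:
  val=20
  val=20, m=25
  val=33, m=25
  val=33, m=34

Final answer: 33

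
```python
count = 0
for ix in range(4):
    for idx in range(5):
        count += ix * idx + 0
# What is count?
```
Trace:
  count=0
  count=0, ix=0, idx=0
  count=0, ix=0, idx=1
  count=0, ix=0, idx=2
  count=0, ix=0, idx=3
  count=0, ix=0, idx=4
  count=0, ix=1, idx=0
  count=1, ix=1, idx=1
  count=3, ix=1, idx=2
  count=6, ix=1, idx=3
  count=10, ix=1, idx=4
  count=10, ix=2, idx=0
  count=12, ix=2, idx=1
  count=16, ix=2, idx=2
  count=22, ix=2, idx=3
  count=30, ix=2, idx=4
  count=30, ix=3, idx=0
  count=33, ix=3, idx=1
  count=39, ix=3, idx=2
  count=48, ix=3, idx=3
  count=60, ix=3, idx=4

Final answer: 60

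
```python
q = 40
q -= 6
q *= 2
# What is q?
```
Trace:
  q=40
  q=34
  q=68

Final answer: 68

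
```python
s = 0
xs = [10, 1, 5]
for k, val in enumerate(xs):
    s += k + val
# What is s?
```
Trace:
  s=0
  s=10, k=0, val=10
  s=12, k=1, val=1
  s=19, k=2, val=5

Final answer: 19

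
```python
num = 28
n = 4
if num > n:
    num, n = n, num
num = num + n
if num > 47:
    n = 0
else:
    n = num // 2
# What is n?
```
Trace:
  num=28
  num=28, n=4
  num=4, n=28
  num=32, n=28
  num=32, n=16

Final answer: 16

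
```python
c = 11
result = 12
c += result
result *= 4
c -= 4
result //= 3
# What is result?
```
Trace:
  c=11
  c=11, result=12
  c=23, result=12
  c=23, result=48
  c=19, result=48
  c=19, result=16

Final answer: 16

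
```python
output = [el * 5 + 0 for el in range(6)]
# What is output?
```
Trace:
  el=0
  el=1
  el=2
  el=3
  el=4
  el=5
  output=[0, 5, 10, 15, 20, 25]

Final answer: [0, 5, 10, 15, 20, 25]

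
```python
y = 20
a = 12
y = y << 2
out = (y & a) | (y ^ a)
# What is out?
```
Trace:
  y=20
  y=20, a=12
  y=80, a=12
  y=80, a=12, out=92

Final answer: 92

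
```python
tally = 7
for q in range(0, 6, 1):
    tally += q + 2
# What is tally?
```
Trace:
  tally=7
  tally=9, q=0
  tally=12, q=1
  tally=16, q=2
  tally=21, q=3
  tally=27, q=4
  tally=34, q=5

Final answer: 34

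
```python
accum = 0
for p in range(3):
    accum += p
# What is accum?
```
Trace:
  accum=0
  accum=0, p=0
  accum=1, p=1
  accum=3, p=2

Final answer: 3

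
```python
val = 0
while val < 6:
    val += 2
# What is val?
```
Trace:
  val=0
  val=2
  val=4
  val=6

Final answer: 6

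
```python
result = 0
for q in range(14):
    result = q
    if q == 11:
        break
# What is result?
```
Trace:
  result=0
  result=0, q=0
  result=1, q=1
  result=2, q=2
  result=3, q=3
  result=4, q=4
  result=5, q=5
  result=6, q=6
  result=7, q=7
  result=8, q=8
  result=9, q=9
  result=10, q=10
  result=11, q=11

Final answer: 11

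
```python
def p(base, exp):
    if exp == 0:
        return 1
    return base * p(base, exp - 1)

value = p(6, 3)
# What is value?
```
Call trace:
p(base=6, exp=3)
  p(base=6, exp=2)
    p(base=6, exp=1)
      p(base=6, exp=0)
      -> return 1
    -> return 6
  -> return 36
-> return 216

Final answer: 216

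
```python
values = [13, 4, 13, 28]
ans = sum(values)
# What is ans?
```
Trace:
  values=[13, 4, 13, 28]
  values=[13, 4, 13, 28], ans=58

Final answer: 58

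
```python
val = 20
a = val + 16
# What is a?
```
Trace:
  val=20
  val=20, a=36

Final answer: 36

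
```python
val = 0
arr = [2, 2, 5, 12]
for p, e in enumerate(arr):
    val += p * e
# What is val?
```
Trace:
  val=0
  val=0, p=0, e=2
  val=2, p=1, e=2
  val=12, p=2, e=5
  val=48, p=3, e=12

Final answer: 48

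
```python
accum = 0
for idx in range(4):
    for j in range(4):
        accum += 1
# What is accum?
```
Trace:
  accum=0
  accum=1, idx=0, j=0
  accum=2, idx=0, j=1
  accum=3, idx=0, j=2
  accum=4, idx=0, j=3
  accum=5, idx=1, j=0
  accum=6, idx=1, j=1
  accum=7, idx=1, j=2
  accum=8, idx=1, j=3
  accum=9, idx=2, j=0
  accum=10, idx=2, j=1
  accum=11, idx=2, j=2
  accum=12, idx=2, j=3
  accum=13, idx=3, j=0
  accum=14, idx=3, j=1
  accum=15, idx=3, j=2
  accum=16, idx=3, j=3

Final answer: 16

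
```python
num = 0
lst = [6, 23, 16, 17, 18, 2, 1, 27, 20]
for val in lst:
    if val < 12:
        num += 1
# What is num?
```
Trace:
  num=0
  num=1, val=6
  num=1, val=23
  num=1, val=16
  num=1, val=17
  num=1, val=18
  num=2, val=2
  num=3, val=1
  num=3, val=27
  num=3, val=20

Final answer: 3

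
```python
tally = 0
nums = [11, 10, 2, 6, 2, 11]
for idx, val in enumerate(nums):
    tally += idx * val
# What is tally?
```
Trace:
  tally=0
  tally=0, idx=0, val=11
  tally=10, idx=1, val=10
  tally=14, idx=2, val=2
  tally=32, idx=3, val=6
  tally=40, idx=4, val=2
  tally=95, idx=5, val=11

Final answer: 95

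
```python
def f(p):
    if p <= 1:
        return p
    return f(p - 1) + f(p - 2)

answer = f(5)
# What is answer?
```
Call trace (a repeated sub-call is expanded the first time; later identical calls just restate its return value):
f(p=5)
  f(p=4)
    f(p=3)
      f(p=2)
        f(p=1)
        -> return 1
        f(p=0)
        -> return 0
      -> return 1
      f(p=1)
      -> return 1
    -> return 2
    f(p=2) -> return 1  (same call as traced above)
  -> return 3
  f(p=3) -> return 2  (same call as traced above)
-> return 5

Final answer: 5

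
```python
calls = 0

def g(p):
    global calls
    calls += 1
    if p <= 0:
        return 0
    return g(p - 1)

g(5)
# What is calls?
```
Call trace:
g(p=5)
  g(p=4)
    g(p=3)
      g(p=2)
        g(p=1)
          g(p=0)
          -> return 0
        -> return 0
      -> return 0
    -> return 0
  -> return 0
-> return 0

calls is incremented once per call. g is entered once for each p = 5, 4, 3, 2, 1, 0 (the p <= 0 call returns without recursing), i.e. 5 + 1 calls.
calls = 6

Final answer: 6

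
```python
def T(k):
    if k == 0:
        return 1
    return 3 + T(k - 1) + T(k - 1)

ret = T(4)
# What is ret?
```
Call trace (a repeated sub-call is expanded the first time; later identical calls just restate its return value):
T(k=4)
  T(k=3)
    T(k=2)
      T(k=1)
        T(k=0)
        -> return 1
        T(k=0)
        -> return 1
      -> return 5
      T(k=1) -> return 5  (same call as traced above)
    -> return 13
    T(k=2) -> return 13  (same call as traced above)
  -> return 29
  T(k=3) -> return 29  (same call as traced above)
-> return 61

Final answer: 61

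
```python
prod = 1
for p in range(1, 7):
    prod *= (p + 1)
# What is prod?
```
Trace:
  prod=1
  prod=2, p=1
  prod=6, p=2
  prod=24, p=3
  prod=120, p=4
  prod=720, p=5
  prod=5040, p=6

Final answer: 5040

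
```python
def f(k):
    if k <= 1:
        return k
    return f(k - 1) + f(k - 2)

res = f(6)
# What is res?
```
Call trace (a repeated sub-call is expanded the first time; later identical calls just restate its return value):
f(k=6)
  f(k=5)
    f(k=4)
      f(k=3)
        f(k=2)
          f(k=1)
          -> return 1
          f(k=0)
          -> return 0
        -> return 1
        f(k=1)
        -> return 1
      -> return 2
      f(k=2) -> return 1  (same call as traced above)
    -> return 3
    f(k=3) -> return 2  (same call as traced above)
  -> return 5
  f(k=4) -> return 3  (same call as traced above)
-> return 8

Final answer: 8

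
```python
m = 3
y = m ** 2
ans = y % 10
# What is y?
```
Trace:
  m=3
  m=3, y=9
  m=3, y=9, ans=9

Final answer: 9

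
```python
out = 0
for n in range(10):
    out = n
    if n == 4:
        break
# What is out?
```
Trace:
  out=0
  out=0, n=0
  out=1, n=1
  out=2, n=2
  out=3, n=3
  out=4, n=4

Final answer: 4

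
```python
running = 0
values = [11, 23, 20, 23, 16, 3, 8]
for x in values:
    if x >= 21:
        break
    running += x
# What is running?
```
Trace:
  running=0
  running=11, x=11
  running=11, x=23

Final answer: 11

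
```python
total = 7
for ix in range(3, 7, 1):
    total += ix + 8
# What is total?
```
Trace:
  total=7
  total=18, ix=3
  total=30, ix=4
  total=43, ix=5
  total=57, ix=6

Final answer: 57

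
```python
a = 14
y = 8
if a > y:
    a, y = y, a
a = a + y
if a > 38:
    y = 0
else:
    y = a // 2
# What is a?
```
Trace:
  a=14
  a=14, y=8
  a=8, y=14
  a=22, y=14
  a=22, y=11

Final answer: 22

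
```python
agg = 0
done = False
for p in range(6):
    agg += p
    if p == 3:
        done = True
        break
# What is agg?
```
Trace:
  agg=0
  agg=0, done=False
  agg=0, done=False, p=0
  agg=1, done=False, p=1
  agg=3, done=False, p=2
  agg=6, done=True, p=3

Final answer: 6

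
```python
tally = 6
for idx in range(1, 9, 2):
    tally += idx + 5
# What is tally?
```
Trace:
  tally=6
  tally=12, idx=1
  tally=20, idx=3
  tally=30, idx=5
  tally=42, idx=7

Final answer: 42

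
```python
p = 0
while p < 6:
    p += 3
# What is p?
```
Trace:
  p=0
  p=3
  p=6

Final answer: 6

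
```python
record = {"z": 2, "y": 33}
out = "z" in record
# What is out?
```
Trace:
  record={'z': 2, 'y': 33}
  record={'z': 2, 'y': 33}, out=True

Final answer: True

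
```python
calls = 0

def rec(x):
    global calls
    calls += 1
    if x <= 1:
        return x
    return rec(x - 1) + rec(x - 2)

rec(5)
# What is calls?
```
Call trace (a repeated sub-call is expanded the first time; later identical calls just restate its return value):
rec(x=5)
  rec(x=4)
    rec(x=3)
      rec(x=2)
        rec(x=1)
        -> return 1
        rec(x=0)
        -> return 0
      -> return 1
      rec(x=1)
      -> return 1
    -> return 2
    rec(x=2) -> return 1  (same call as traced above)
  -> return 3
  rec(x=3) -> return 2  (same call as traced above)
-> return 5

calls is incremented once per call, so count the calls in each subtree. Let C(x) = number of calls made by rec(x).
C(0) = C(1) = 1 (base case, no recursion); C(x) = 1 + C(x - 1) + C(x - 2) otherwise.
C(2) = 1 + C(1) + C(0) = 1 + 1 + 1 = 3
C(3) = 1 + C(2) + C(1) = 1 + 3 + 1 = 5
C(4) = 1 + C(3) + C(2) = 1 + 5 + 3 = 9
C(5) = 1 + C(4) + C(3) = 1 + 9 + 5 = 15
calls = C(5) = 15

Final answer: 15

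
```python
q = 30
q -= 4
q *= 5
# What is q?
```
Trace:
  q=30
  q=26
  q=130

Final answer: 130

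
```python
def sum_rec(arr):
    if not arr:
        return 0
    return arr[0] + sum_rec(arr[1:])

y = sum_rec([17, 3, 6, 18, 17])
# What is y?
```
Call trace:
sum_rec(arr=[17, 3, 6, 18, 17])
  sum_rec(arr=[3, 6, 18, 17])
    sum_rec(arr=[6, 18, 17])
      sum_rec(arr=[18, 17])
        sum_rec(arr=[17])
          sum_rec(arr=[])
          -> return 0
        -> return 17
      -> return 35
    -> return 41
  -> return 44
-> return 61

Final answer: 61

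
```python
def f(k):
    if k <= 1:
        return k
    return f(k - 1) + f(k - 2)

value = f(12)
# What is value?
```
Call trace (a repeated sub-call is expanded the first time; later identical calls just restate its return value):
f(k=12)
  f(k=11)
    f(k=10)
      f(k=9)
        f(k=8)
          f(k=7)
            f(k=6)
              f(k=5)
                f(k=4)
                  f(k=3)
                    f(k=2)
                      f(k=1)
                      -> return 1
                      f(k=0)
                      -> return 0
                    -> return 1
                    f(k=1)
                    -> return 1
                  -> return 2
                  f(k=2) -> return 1  (same call as traced above)
                -> return 3
                f(k=3) -> return 2  (same call as traced above)
              -> return 5
              f(k=4) -> return 3  (same call as traced above)
            -> return 8
            f(k=5) -> return 5  (same call as traced above)
          -> return 13
          f(k=6) -> return 8  (same call as traced above)
        -> return 21
        f(k=7) -> return 13  (same call as traced above)
      -> return 34
      f(k=8) -> return 21  (same call as traced above)
    -> return 55
    f(k=9) -> return 34  (same call as traced above)
  -> return 89
  f(k=10) -> return 55  (same call as traced above)
-> return 144

Final answer: 144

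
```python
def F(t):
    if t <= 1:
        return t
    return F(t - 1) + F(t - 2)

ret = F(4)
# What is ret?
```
Call trace (a repeated sub-call is expanded the first time; later identical calls just restate its return value):
F(t=4)
  F(t=3)
    F(t=2)
      F(t=1)
      -> return 1
      F(t=0)
      -> return 0
    -> return 1
    F(t=1)
    -> return 1
  -> return 2
  F(t=2) -> return 1  (same call as traced above)
-> return 3

Final answer: 3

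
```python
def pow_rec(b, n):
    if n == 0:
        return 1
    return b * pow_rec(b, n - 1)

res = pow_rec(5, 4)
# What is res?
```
Call trace:
pow_rec(b=5, n=4)
  pow_rec(b=5, n=3)
    pow_rec(b=5, n=2)
      pow_rec(b=5, n=1)
        pow_rec(b=5, n=0)
        -> return 1
      -> return 5
    -> return 25
  -> return 125
-> return 625

Final answer: 625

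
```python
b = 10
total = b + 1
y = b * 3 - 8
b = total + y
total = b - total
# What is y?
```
Trace:
  b=10
  b=10, total=11
  b=10, total=11, y=22
  b=33, total=11, y=22
  b=33, total=22, y=22

Final answer: 22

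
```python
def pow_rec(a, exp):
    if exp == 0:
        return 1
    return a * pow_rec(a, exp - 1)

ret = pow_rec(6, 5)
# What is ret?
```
Call trace:
pow_rec(a=6, exp=5)
  pow_rec(a=6, exp=4)
    pow_rec(a=6, exp=3)
      pow_rec(a=6, exp=2)
        pow_rec(a=6, exp=1)
          pow_rec(a=6, exp=0)
          -> return 1
        -> return 6
      -> return 36
    -> return 216
  -> return 1296
-> return 7776

Final answer: 7776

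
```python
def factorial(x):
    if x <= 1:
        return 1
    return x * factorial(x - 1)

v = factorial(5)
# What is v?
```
Call trace:
factorial(x=5)
  factorial(x=4)
    factorial(x=3)
      factorial(x=2)
        factorial(x=1)
        -> return 1
      -> return 2
    -> return 6
  -> return 24
-> return 120

Final answer: 120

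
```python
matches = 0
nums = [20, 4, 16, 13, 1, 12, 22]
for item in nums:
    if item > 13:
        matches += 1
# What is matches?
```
Trace:
  matches=0
  matches=1, item=20
  matches=1, item=4
  matches=2, item=16
  matches=2, item=13
  matches=2, item=1
  matches=2, item=12
  matches=3, item=22

Final answer: 3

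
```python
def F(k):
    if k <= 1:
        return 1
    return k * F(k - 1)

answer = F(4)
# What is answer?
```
Call trace:
F(k=4)
  F(k=3)
    F(k=2)
      F(k=1)
      -> return 1
    -> return 2
  -> return 6
-> return 24

Final answer: 24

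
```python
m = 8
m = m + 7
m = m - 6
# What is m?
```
Trace:
  m=8
  m=15
  m=9

Final answer: 9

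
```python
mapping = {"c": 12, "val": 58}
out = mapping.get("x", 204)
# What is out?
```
Trace:
  mapping={'c': 12, 'val': 58}
  mapping={'c': 12, 'val': 58}, out=204

Final answer: 204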